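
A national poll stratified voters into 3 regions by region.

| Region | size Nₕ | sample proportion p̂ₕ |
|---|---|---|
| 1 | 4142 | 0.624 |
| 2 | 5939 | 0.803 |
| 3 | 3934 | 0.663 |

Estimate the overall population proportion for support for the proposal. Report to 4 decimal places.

0.7108

N = 4142 + 5939 + 3934 = 14015.
Overall proportion = Σ (Nₕ/N)·p̂ₕ.
Σ Nₕp̂ₕ = 2584.608 + 4769.017 + 2608.242 = 9961.867.
9961.867 / 14015 = 0.710800... → 0.7108.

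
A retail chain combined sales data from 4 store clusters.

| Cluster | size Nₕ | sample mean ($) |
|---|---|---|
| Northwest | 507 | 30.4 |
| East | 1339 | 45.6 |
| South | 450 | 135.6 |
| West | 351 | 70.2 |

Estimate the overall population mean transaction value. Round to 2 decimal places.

61.25

x̄_st = (Σ Nₕx̄ₕ) / (Σ Nₕ) = (507·30.4 + 1339·45.6 + 450·135.6 + 351·70.2) / 2647
= 162131.4 / 2647 = 61.2510... → 61.25.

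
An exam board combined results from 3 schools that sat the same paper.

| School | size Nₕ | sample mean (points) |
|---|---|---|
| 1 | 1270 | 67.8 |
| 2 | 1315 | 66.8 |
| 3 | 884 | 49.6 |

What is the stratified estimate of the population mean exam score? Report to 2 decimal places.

62.78

x̄_st = (Σ Nₕx̄ₕ) / (Σ Nₕ) = (1270·67.8 + 1315·66.8 + 884·49.6) / 3469
= 217794.4 / 3469 = 62.7830... → 62.78.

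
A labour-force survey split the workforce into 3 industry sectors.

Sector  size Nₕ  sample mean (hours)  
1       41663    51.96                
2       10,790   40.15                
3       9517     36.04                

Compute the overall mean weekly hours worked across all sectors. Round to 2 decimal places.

N = 61970; weights Wₕ = Nₕ/N = (0.6723, 0.1741, 0.1536).
x̄_st = Σ Wₕ·x̄ₕ = 0.6723·51.96 + 0.1741·40.15 + 0.1536·36.04 ≈ 47.4588...
→ 47.46.

47.46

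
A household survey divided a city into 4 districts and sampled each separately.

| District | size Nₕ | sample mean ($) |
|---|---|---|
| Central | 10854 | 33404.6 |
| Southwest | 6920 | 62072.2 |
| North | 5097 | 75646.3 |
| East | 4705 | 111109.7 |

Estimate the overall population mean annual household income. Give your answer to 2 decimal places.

61664.25

N = 10854 + 6920 + 5097 + 4705 = 27576.
The stratified mean weights each stratum mean by its population share Nₕ/N.
Σ Nₕx̄ₕ = 10854·33404.6 + 6920·62072.2 + 5097·75646.3 + 4705·111109.7 = 362573528.4 + 429539624 + 385569191.1 + 522771138.5 = 1700453482.
Divide by N: 1700453482 / 27576 = 61664.2545... → 61664.25.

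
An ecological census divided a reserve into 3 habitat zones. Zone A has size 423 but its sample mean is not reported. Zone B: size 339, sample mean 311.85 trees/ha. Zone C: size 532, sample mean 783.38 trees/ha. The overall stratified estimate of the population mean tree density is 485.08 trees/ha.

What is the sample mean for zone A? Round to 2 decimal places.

Σ Nₕx̄ₕ = N·μ, so 423·x̄_A = 1294·485.08 − (339·311.85 + 532·783.38).
= 627693.52 − 522475.31 = 105218.21.
x̄_A = 105218.21 / 423 = 248.7428... → 248.74.

248.74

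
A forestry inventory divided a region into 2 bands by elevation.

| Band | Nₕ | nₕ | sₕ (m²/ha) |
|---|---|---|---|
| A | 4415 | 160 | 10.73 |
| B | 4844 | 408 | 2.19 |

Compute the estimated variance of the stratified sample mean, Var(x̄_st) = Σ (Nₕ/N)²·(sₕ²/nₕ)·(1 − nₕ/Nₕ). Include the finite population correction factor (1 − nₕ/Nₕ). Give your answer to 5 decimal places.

N = 9259; Wₕ = Nₕ/N.
band A: (4415/9259)²·10.73²/160·(1 − 160/4415) = 0.15768180
band B: (4844/9259)²·2.19²/408·(1 − 408/4844) = 0.00294643
Sum = 0.16062822 → 0.16063.

0.16063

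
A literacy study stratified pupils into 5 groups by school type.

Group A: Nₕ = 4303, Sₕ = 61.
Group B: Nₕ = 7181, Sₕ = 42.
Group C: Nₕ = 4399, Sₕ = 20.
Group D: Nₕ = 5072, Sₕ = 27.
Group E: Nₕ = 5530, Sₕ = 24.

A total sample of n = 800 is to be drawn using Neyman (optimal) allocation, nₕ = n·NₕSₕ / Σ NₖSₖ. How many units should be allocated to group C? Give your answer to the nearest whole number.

76

A: NₕSₕ = 4303·61 = 262483
B: NₕSₕ = 7181·42 = 301602
C: NₕSₕ = 4399·20 = 87980
D: NₕSₕ = 5072·27 = 136944
E: NₕSₕ = 5530·24 = 132720
Σ NₕSₕ = 921729.
n_C = 800·87980/921729 = 76.361... → 76.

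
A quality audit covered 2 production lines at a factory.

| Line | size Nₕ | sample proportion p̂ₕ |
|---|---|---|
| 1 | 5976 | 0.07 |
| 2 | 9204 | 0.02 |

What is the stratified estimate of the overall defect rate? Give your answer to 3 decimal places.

Wₕ = Nₕ/N with N = 15180: 0.3937, 0.6063.
p̂_st = 0.3937·0.07 + 0.6063·0.02 ≈ 0.03968... → 0.040.

0.040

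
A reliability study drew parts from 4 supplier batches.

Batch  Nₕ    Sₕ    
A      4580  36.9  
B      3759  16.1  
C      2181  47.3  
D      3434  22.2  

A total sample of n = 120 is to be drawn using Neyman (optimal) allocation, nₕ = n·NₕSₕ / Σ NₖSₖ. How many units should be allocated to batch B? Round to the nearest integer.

18

Σ NₕSₕ = 4580·36.9 + 3759·16.1 + 2181·47.3 + 3434·22.2 = 408918.
Share for B: 60519.9/408918 = 0.14800.
n_B = 120 × 0.14800 = 17.760... → 18.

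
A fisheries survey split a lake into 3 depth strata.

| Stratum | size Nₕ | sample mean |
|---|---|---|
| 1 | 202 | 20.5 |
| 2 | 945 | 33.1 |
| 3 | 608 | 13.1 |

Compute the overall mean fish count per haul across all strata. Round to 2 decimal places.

x̄_st = (Σ Nₕx̄ₕ) / (Σ Nₕ) = (202·20.5 + 945·33.1 + 608·13.1) / 1755
= 43385.3 / 1755 = 24.7210... → 24.72.

24.72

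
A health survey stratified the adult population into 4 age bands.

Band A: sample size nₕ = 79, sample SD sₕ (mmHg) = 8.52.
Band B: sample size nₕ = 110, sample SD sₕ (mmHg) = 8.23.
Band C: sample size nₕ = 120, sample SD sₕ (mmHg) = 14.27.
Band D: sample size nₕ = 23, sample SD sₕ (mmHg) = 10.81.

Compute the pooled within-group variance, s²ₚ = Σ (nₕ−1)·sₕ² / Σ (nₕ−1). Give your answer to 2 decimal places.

121.49

A: (79−1)·8.52² = 78·72.5904 = 5662.0512
B: (110−1)·8.23² = 109·67.7329 = 7382.8861
C: (120−1)·14.27² = 119·203.6329 = 24232.3151
D: (23−1)·10.81² = 22·116.8561 = 2570.8342
Numerator = 39848.0866; denominator = Σ(nₕ−1) = 328.
s²ₚ = 39848.0866/328 = 121.4881... → 121.49.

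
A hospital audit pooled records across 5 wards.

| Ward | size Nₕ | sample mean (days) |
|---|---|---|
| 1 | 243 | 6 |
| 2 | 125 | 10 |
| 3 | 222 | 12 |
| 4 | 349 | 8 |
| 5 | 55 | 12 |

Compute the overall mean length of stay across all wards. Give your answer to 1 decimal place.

8.9

N = 243 + 125 + 222 + 349 + 55 = 994.
Overall mean = Σ (Nₕ/N)·x̄ₕ — weight by population share, not a simple average.
Σ Nₕx̄ₕ = 243·6 + 125·10 + 222·12 + 349·8 + 55·12 = 1458 + 1250 + 2664 + 2792 + 660 = 8824.
Divide by N: 8824 / 994 = 8.877... → 8.9.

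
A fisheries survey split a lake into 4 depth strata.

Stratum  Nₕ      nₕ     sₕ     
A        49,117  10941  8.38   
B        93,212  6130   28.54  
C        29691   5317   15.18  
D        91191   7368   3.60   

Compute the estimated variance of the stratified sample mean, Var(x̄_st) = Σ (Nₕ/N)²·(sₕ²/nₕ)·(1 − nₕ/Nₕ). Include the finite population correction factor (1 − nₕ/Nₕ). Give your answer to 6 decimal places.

0.016389

N = 263211; Wₕ = Nₕ/N.
stratum A: (49117/263211)²·8.38²/10941·(1 − 10941/49117) = 0.000173718
stratum B: (93212/263211)²·28.54²/6130·(1 − 6130/93212) = 0.015568243
stratum C: (29691/263211)²·15.18²/5317·(1 − 5317/29691) = 0.000452710
stratum D: (91191/263211)²·3.60²/7368·(1 − 7368/91191) = 0.000194072
Sum = 0.016388744 → 0.016389.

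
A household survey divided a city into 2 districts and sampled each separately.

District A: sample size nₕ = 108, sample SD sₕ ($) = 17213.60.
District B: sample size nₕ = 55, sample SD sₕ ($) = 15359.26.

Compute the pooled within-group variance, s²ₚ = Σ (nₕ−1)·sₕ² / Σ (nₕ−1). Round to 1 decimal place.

276049251.7

Degrees of freedom: 107 + 54 = 161.
Σ(nₕ−1)sₕ² = 107·296308024.96 + 54·235906867.7476 = 44443929529.0904.
s²ₚ = 44443929529.0904 / 161 = 276049251.733... → 276049251.7.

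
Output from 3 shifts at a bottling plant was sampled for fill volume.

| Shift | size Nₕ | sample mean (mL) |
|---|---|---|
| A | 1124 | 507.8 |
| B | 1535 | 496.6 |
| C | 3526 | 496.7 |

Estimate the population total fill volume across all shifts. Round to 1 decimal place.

Population total = Σ Nₕ·x̄ₕ (each stratum's size times its mean).
1124·507.8 + 1535·496.6 + 3526·496.7 = 570767.2 + 762281 + 1751364.2 = 3084412.4.

3084412.4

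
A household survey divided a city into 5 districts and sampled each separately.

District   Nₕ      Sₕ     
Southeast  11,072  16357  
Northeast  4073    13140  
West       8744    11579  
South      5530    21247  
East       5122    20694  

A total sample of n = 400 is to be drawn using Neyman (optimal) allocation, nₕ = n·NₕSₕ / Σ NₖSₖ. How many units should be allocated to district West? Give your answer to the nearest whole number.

Southeast: NₕSₕ = 11072·16357 = 181104704
Northeast: NₕSₕ = 4073·13140 = 53519220
West: NₕSₕ = 8744·11579 = 101246776
South: NₕSₕ = 5530·21247 = 117495910
East: NₕSₕ = 5122·20694 = 105994668
Σ NₕSₕ = 559361278.
n_West = 400·101246776/559361278 = 72.402... → 72.

72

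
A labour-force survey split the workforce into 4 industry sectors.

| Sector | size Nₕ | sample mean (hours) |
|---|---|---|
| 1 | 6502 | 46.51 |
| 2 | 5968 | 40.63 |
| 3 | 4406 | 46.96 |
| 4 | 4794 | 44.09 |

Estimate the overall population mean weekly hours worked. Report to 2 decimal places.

x̄_st = (Σ Nₕx̄ₕ) / (Σ Nₕ) = (6502·46.51 + 5968·40.63 + 4406·46.96 + 4794·44.09) / 21670
= 963161.08 / 21670 = 44.4468... → 44.45.

44.45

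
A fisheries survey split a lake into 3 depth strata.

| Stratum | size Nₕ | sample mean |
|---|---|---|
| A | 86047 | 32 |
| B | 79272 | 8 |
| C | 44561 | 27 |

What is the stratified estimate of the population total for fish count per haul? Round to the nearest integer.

4590827

Population total = Σ Nₕ·x̄ₕ (each stratum's size times its mean).
86047·32 + 79272·8 + 44561·27 = 2753504 + 634176 + 1203147 = 4590827.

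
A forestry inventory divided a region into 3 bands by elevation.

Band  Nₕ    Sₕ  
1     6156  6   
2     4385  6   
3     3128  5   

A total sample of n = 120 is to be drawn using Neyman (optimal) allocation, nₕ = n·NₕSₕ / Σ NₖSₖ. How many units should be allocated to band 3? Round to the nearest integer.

24

1: NₕSₕ = 6156·6 = 36936
2: NₕSₕ = 4385·6 = 26310
3: NₕSₕ = 3128·5 = 15640
Σ NₕSₕ = 78886.
n_3 = 120·15640/78886 = 23.791... → 24.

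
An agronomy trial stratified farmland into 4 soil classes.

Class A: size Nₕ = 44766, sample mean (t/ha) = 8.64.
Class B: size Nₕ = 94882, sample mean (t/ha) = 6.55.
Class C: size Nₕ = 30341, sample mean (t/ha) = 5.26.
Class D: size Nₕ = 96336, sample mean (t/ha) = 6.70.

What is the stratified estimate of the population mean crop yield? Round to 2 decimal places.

6.81

x̄_st = (Σ Nₕx̄ₕ) / (Σ Nₕ) = (44766·8.64 + 94882·6.55 + 30341·5.26 + 96336·6.70) / 266325
= 1813300.2 / 266325 = 6.8086... → 6.81.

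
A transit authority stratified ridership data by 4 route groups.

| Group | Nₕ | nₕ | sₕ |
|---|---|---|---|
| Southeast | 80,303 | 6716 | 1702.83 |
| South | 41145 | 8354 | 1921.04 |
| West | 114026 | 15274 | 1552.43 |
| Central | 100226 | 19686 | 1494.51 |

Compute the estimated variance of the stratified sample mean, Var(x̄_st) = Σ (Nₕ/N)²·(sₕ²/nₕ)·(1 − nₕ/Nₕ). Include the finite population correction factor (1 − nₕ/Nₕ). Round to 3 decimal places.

51.821

N = 335700. Term for each stratum: Wₕ²sₕ²/nₕ·(1−nₕ/Nₕ).
Var(x̄_st) = 22.639253 + 5.288681 + 15.765886 + 8.126986 = 51.820805 → 51.821.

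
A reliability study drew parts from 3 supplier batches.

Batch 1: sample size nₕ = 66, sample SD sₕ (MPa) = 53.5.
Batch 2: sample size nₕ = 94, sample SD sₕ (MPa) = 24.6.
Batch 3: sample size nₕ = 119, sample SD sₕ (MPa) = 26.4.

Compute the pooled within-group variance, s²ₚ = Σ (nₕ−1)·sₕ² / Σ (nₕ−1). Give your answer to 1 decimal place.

1: (66−1)·53.5² = 65·2862.25 = 186046.25
2: (94−1)·24.6² = 93·605.16 = 56279.88
3: (119−1)·26.4² = 118·696.96 = 82241.28
Numerator = 324567.41; denominator = Σ(nₕ−1) = 276.
s²ₚ = 324567.41/276 = 1175.969... → 1176.0.

1176.0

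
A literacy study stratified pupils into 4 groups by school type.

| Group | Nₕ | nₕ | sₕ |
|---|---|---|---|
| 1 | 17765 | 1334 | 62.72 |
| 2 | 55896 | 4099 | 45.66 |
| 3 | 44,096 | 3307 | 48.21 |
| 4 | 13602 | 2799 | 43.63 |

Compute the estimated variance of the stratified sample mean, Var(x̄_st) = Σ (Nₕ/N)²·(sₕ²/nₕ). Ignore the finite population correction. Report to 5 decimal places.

N = 131359. Term for each stratum: Wₕ²sₕ²/nₕ.
Var(x̄_st) = 0.05393455 + 0.09209492 + 0.07919883 + 0.00729211 = 0.23252042 → 0.23252.

0.23252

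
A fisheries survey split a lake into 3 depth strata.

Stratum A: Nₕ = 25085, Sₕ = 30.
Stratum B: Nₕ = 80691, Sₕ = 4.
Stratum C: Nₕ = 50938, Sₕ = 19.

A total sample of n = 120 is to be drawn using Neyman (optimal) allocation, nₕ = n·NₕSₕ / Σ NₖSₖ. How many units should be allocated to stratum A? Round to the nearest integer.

44

A: NₕSₕ = 25085·30 = 752550
B: NₕSₕ = 80691·4 = 322764
C: NₕSₕ = 50938·19 = 967822
Σ NₕSₕ = 2043136.
n_A = 120·752550/2043136 = 44.200... → 44.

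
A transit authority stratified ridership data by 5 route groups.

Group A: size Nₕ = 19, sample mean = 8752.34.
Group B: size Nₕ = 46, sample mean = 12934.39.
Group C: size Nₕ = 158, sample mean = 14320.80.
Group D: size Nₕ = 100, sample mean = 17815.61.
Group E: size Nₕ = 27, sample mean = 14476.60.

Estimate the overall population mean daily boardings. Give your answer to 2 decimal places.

14846.83

N = 19 + 46 + 158 + 100 + 27 = 350.
The stratified mean weights each stratum mean by its population share Nₕ/N.
Σ Nₕx̄ₕ = 19·8752.34 + 46·12934.39 + 158·14320.80 + 100·17815.61 + 27·14476.60 = 166294.46 + 594981.94 + 2262686.4 + 1781561 + 390868.2 = 5196392.
Divide by N: 5196392 / 350 = 14846.8343... → 14846.83.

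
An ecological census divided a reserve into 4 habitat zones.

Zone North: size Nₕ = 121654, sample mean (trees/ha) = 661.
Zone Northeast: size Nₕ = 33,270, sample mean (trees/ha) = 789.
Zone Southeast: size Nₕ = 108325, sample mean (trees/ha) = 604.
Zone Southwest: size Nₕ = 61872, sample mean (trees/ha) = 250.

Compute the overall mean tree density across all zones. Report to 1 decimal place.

576.9

x̄_st = (Σ Nₕx̄ₕ) / (Σ Nₕ) = (121654·661 + 33270·789 + 108325·604 + 61872·250) / 325121
= 187559624 / 325121 = 576.892... → 576.9.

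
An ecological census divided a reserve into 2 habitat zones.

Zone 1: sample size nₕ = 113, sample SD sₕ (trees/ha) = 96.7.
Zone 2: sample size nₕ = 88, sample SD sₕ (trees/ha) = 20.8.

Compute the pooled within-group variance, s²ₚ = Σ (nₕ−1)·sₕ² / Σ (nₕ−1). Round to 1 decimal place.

Degrees of freedom: 112 + 87 = 199.
Σ(nₕ−1)sₕ² = 112·9350.89 + 87·432.64 = 1084939.36.
s²ₚ = 1084939.36 / 199 = 5451.957... → 5452.0.

5452.0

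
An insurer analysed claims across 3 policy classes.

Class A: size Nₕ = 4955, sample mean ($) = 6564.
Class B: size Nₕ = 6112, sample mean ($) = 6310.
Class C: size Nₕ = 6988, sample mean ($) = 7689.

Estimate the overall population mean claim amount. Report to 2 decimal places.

N = 4955 + 6112 + 6988 = 18055.
Overall mean = Σ (Nₕ/N)·x̄ₕ — weight by population share, not a simple average.
Σ Nₕx̄ₕ = 4955·6564 + 6112·6310 + 6988·7689 = 32524620 + 38566720 + 53730732 = 124822072.
Divide by N: 124822072 / 18055 = 6913.4352... → 6913.44.

6913.44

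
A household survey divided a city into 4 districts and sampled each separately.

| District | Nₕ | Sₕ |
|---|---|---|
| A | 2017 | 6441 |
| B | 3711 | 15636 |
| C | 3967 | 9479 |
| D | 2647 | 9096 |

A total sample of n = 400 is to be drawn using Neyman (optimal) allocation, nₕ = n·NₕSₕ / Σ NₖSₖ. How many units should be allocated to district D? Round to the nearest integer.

73

Σ NₕSₕ = 2017·6441 + 3711·15636 + 3967·9479 + 2647·9096 = 132696998.
Share for D: 24077112/132696998 = 0.18144.
n_D = 400 × 0.18144 = 72.578... → 73.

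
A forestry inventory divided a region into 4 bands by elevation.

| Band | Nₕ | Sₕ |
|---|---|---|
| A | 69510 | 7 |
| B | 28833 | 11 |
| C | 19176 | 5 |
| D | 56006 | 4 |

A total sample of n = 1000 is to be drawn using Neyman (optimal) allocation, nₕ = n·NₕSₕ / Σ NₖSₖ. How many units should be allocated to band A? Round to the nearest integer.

A: NₕSₕ = 69510·7 = 486570
B: NₕSₕ = 28833·11 = 317163
C: NₕSₕ = 19176·5 = 95880
D: NₕSₕ = 56006·4 = 224024
Σ NₕSₕ = 1123637.
n_A = 1000·486570/1123637 = 433.031... → 433.

433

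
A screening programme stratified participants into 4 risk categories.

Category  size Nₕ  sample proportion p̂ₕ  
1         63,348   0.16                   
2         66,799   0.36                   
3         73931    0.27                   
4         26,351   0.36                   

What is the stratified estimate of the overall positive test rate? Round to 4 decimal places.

Wₕ = Nₕ/N with N = 230429: 0.2749, 0.2899, 0.3208, 0.1144.
p̂_st = 0.2749·0.16 + 0.2899·0.36 + 0.3208·0.27 + 0.1144·0.36 ≈ 0.276142... → 0.2761.

0.2761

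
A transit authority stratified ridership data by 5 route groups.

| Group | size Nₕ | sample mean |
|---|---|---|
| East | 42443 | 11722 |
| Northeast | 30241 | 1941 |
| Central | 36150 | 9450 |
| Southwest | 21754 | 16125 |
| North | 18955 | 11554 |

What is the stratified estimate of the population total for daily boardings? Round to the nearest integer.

1467621447

Population total = Σ Nₕ·x̄ₕ (each stratum's size times its mean).
42443·11722 + 30241·1941 + 36150·9450 + 21754·16125 + 18955·11554 = 497516846 + 58697781 + 341617500 + 350783250 + 219006070 = 1467621447.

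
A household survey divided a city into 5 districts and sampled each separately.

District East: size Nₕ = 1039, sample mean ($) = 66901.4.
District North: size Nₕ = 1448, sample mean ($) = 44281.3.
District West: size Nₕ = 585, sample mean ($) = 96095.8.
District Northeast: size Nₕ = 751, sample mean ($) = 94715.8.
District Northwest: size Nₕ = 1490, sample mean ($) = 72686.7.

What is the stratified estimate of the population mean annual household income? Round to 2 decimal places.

69505.11

N = 5313; weights Wₕ = Nₕ/N = (0.1956, 0.2725, 0.1101, 0.1414, 0.2804).
x̄_st = Σ Wₕ·x̄ₕ = 0.1956·66901.4 + 0.2725·44281.3 + 0.1101·96095.8 + 0.1414·94715.8 + 0.2804·72686.7 ≈ 69505.1136...
→ 69505.11.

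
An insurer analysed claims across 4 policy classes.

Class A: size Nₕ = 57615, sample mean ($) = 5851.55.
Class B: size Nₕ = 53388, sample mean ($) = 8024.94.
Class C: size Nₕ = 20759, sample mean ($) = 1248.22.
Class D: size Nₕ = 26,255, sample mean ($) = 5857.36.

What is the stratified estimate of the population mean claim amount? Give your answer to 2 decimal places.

5982.07

N = 158017; weights Wₕ = Nₕ/N = (0.3646, 0.3379, 0.1314, 0.1662).
x̄_st = Σ Wₕ·x̄ₕ = 0.3646·5851.55 + 0.3379·8024.94 + 0.1314·1248.22 + 0.1662·5857.36 ≈ 5982.0737...
→ 5982.07.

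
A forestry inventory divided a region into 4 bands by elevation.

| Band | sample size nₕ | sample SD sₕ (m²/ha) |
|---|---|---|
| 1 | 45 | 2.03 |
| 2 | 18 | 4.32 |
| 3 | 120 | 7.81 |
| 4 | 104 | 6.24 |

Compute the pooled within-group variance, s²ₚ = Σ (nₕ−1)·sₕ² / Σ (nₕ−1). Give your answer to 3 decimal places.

41.582

1: (45−1)·2.03² = 44·4.1209 = 181.3196
2: (18−1)·4.32² = 17·18.6624 = 317.2608
3: (120−1)·7.81² = 119·60.9961 = 7258.5359
4: (104−1)·6.24² = 103·38.9376 = 4010.5728
Numerator = 11767.6891; denominator = Σ(nₕ−1) = 283.
s²ₚ = 11767.6891/283 = 41.58194... → 41.582.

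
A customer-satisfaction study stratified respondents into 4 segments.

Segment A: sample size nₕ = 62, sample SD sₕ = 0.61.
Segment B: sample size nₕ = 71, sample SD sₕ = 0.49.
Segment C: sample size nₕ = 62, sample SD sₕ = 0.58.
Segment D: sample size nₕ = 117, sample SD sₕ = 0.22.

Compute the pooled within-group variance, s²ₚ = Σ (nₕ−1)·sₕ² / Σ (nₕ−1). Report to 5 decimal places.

0.21312

Degrees of freedom: 61 + 70 + 61 + 116 = 308.
Σ(nₕ−1)sₕ² = 61·0.3721 + 70·0.2401 + 61·0.3364 + 116·0.0484 = 65.6399.
s²ₚ = 65.6399 / 308 = 0.2131166... → 0.21312.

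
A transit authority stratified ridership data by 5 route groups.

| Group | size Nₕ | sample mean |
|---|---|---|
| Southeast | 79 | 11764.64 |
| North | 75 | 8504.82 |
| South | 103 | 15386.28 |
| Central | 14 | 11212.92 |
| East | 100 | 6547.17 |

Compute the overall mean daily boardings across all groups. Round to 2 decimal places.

10683.97

N = 371; weights Wₕ = Nₕ/N = (0.2129, 0.2022, 0.2776, 0.0377, 0.2695).
x̄_st = Σ Wₕ·x̄ₕ = 0.2129·11764.64 + 0.2022·8504.82 + 0.2776·15386.28 + 0.0377·11212.92 + 0.2695·6547.17 ≈ 10683.9698...
→ 10683.97.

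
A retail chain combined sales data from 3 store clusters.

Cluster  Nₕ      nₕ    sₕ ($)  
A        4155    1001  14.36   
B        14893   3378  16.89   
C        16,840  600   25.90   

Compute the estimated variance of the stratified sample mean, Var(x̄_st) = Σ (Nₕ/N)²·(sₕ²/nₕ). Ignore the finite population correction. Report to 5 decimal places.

0.26347

N = 35888; Wₕ = Nₕ/N.
cluster A: (4155/35888)²·14.36²/1001 = 0.00276133
cluster B: (14893/35888)²·16.89²/3378 = 0.01454339
cluster C: (16840/35888)²·25.90²/600 = 0.24616933
Sum = 0.26347404 → 0.26347.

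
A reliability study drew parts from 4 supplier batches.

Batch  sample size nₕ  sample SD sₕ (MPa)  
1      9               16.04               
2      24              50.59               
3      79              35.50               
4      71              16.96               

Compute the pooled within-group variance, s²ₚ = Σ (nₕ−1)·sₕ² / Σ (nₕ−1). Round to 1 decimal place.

1002.0

Degrees of freedom: 8 + 23 + 78 + 70 = 179.
Σ(nₕ−1)sₕ² = 8·257.2816 + 23·2559.3481 + 78·1260.25 + 70·287.6416 = 179357.6711.
s²ₚ = 179357.6711 / 179 = 1001.998... → 1002.0.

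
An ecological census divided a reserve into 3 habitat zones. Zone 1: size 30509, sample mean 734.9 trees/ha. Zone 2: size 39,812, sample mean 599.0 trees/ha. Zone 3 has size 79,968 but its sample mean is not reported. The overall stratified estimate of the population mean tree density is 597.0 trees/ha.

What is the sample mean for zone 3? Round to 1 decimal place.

N = 30509 + 39812 + 79968 = 150289.
Overall total = μ·N = 597.0·150289 = 89722533.
Subtract the known strata: 30509·734.9 + 39812·599.0 = 46268452.1.
Remaining total for zone 3: 89722533 − 46268452.1 = 43454080.9.
Divide by its size: 43454080.9 / 79968 = 543.393... → 543.4.

543.4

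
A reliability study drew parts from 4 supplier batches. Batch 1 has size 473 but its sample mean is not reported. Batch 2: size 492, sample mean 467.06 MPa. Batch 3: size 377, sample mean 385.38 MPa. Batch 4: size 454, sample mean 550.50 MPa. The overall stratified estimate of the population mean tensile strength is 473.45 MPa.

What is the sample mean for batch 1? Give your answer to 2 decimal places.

Σ Nₕx̄ₕ = N·μ, so 473·x̄_1 = 1796·473.45 − (492·467.06 + 377·385.38 + 454·550.50).
= 850316.2 − 625008.78 = 225307.42.
x̄_1 = 225307.42 / 473 = 476.3370... → 476.34.

476.34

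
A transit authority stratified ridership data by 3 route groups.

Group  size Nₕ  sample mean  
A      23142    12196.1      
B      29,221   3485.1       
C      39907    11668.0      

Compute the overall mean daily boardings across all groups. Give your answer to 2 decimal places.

N = 92270; weights Wₕ = Nₕ/N = (0.2508, 0.3167, 0.4325).
x̄_st = Σ Wₕ·x̄ₕ = 0.2508·12196.1 + 0.3167·3485.1 + 0.4325·11668.0 ≈ 9209.0076...
→ 9209.01.

9209.01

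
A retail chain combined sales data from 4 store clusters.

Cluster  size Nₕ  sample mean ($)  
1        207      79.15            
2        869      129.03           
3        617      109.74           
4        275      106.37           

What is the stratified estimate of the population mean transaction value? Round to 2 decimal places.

x̄_st = (Σ Nₕx̄ₕ) / (Σ Nₕ) = (207·79.15 + 869·129.03 + 617·109.74 + 275·106.37) / 1968
= 225472.45 / 1968 = 114.5693... → 114.57.

114.57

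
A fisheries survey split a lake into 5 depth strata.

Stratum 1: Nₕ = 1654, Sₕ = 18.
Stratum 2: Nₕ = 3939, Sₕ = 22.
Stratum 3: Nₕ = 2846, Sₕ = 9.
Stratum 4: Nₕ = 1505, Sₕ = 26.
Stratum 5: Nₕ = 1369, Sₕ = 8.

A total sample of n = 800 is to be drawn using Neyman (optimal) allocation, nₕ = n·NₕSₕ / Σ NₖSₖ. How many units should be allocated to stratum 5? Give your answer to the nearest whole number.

1: NₕSₕ = 1654·18 = 29772
2: NₕSₕ = 3939·22 = 86658
3: NₕSₕ = 2846·9 = 25614
4: NₕSₕ = 1505·26 = 39130
5: NₕSₕ = 1369·8 = 10952
Σ NₕSₕ = 192126.
n_5 = 800·10952/192126 = 45.603... → 46.

46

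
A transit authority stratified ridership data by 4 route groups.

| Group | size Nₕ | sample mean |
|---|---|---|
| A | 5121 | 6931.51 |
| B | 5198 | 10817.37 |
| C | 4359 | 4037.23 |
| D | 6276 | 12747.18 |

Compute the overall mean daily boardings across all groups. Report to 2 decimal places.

N = 20954; weights Wₕ = Nₕ/N = (0.2444, 0.2481, 0.2080, 0.2995).
x̄_st = Σ Wₕ·x̄ₕ = 0.2444·6931.51 + 0.2481·10817.37 + 0.2080·4037.23 + 0.2995·12747.18 ≈ 9035.2457...
→ 9035.25.

9035.25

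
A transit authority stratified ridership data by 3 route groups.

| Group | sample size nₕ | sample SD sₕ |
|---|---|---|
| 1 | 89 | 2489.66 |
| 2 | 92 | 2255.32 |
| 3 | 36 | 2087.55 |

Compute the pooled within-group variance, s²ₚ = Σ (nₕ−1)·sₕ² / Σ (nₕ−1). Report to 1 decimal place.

Degrees of freedom: 88 + 91 + 35 = 214.
Σ(nₕ−1)sₕ² = 88·6198406.9156 + 91·5086468.3024 + 35·4357865.0025 = 1160853699.1787.
s²ₚ = 1160853699.1787 / 214 = 5424549.996... → 5424550.0.

5424550.0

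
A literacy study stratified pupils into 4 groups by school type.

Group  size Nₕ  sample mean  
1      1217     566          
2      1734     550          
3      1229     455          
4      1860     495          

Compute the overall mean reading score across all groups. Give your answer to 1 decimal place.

N = 6040; weights Wₕ = Nₕ/N = (0.2015, 0.2871, 0.2035, 0.3079).
x̄_st = Σ Wₕ·x̄ₕ = 0.2015·566 + 0.2871·550 + 0.2035·455 + 0.3079·495 ≈ 516.956...
→ 517.0.

517.0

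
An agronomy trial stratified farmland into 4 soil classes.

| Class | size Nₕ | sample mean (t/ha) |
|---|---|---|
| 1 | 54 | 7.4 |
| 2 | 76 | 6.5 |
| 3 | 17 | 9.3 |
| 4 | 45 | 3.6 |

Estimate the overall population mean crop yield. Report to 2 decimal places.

6.32

x̄_st = (Σ Nₕx̄ₕ) / (Σ Nₕ) = (54·7.4 + 76·6.5 + 17·9.3 + 45·3.6) / 192
= 1213.7 / 192 = 6.3214... → 6.32.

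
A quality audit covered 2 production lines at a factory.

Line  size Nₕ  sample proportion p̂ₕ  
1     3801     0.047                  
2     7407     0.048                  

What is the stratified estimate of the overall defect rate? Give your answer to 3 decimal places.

Wₕ = Nₕ/N with N = 11208: 0.3391, 0.6609.
p̂_st = 0.3391·0.047 + 0.6609·0.048 ≈ 0.04766... → 0.048.

0.048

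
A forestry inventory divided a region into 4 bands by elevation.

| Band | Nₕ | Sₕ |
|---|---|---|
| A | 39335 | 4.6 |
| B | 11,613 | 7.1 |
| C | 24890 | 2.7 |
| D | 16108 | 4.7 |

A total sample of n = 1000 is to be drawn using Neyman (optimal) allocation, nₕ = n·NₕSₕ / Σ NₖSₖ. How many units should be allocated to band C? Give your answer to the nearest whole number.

165

A: NₕSₕ = 39335·4.6 = 180941
B: NₕSₕ = 11613·7.1 = 82452.3
C: NₕSₕ = 24890·2.7 = 67203
D: NₕSₕ = 16108·4.7 = 75707.6
Σ NₕSₕ = 406303.9.
n_C = 1000·67203/406303.9 = 165.401... → 165.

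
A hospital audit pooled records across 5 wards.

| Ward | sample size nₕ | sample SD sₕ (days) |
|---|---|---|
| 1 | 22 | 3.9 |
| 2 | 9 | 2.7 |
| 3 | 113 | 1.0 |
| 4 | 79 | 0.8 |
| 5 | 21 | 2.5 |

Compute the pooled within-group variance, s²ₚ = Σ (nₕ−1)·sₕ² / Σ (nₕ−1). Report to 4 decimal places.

Degrees of freedom: 21 + 8 + 112 + 78 + 20 = 239.
Σ(nₕ−1)sₕ² = 21·15.21 + 8·7.29 + 112·1 + 78·0.64 + 20·6.25 = 664.65.
s²ₚ = 664.65 / 239 = 2.780962... → 2.7810.

2.7810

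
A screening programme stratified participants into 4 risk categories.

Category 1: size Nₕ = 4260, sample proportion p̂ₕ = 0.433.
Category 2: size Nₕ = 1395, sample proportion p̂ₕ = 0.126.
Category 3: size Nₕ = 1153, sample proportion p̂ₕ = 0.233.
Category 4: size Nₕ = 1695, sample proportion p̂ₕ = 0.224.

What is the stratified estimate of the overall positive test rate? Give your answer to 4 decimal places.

Wₕ = Nₕ/N with N = 8503: 0.5010, 0.1641, 0.1356, 0.1993.
p̂_st = 0.5010·0.433 + 0.1641·0.126 + 0.1356·0.233 + 0.1993·0.224 ≈ 0.313851... → 0.3139.

0.3139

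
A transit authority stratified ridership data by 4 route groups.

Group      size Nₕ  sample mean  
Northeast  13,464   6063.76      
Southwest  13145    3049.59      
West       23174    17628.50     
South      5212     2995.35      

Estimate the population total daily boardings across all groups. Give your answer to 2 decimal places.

Northeast: 13464·6063.76 = 81642464.64
Southwest: 13145·3049.59 = 40086860.55
West: 23174·17628.50 = 408522859
South: 5212·2995.35 = 15611764.2
τ̂ = Σ Nₕx̄ₕ = 545863948.39.

545863948.39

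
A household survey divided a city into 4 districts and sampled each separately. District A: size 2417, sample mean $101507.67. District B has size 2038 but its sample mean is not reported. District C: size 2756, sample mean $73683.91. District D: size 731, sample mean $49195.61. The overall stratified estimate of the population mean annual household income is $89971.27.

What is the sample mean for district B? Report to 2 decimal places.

112940.60

N = 2417 + 2038 + 2756 + 731 = 7942.
Overall total = μ·N = 89971.27·7942 = 714551826.34.
Subtract the known strata: 2417·101507.67 + 2756·73683.91 + 731·49195.61 = 484378885.26.
Remaining total for district B: 714551826.34 − 484378885.26 = 230172941.08.
Divide by its size: 230172941.08 / 2038 = 112940.5992... → 112940.60.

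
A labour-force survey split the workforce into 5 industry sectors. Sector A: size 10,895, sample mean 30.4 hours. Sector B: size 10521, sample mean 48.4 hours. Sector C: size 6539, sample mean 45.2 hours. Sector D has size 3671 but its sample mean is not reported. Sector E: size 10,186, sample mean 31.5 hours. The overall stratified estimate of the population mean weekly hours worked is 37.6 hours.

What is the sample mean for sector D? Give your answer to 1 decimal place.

N = 10895 + 10521 + 6539 + 3671 + 10186 = 41812.
Overall total = μ·N = 37.6·41812 = 1572131.2.
Subtract the known strata: 10895·30.4 + 10521·48.4 + 6539·45.2 + 10186·31.5 = 1456846.2.
Remaining total for sector D: 1572131.2 − 1456846.2 = 115285.
Divide by its size: 115285 / 3671 = 31.404... → 31.4.

31.4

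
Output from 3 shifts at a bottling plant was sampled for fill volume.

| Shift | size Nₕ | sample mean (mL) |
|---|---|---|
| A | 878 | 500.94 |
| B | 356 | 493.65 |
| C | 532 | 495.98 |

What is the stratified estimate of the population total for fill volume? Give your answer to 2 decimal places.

879426.08

A: 878·500.94 = 439825.32
B: 356·493.65 = 175739.4
C: 532·495.98 = 263861.36
τ̂ = Σ Nₕx̄ₕ = 879426.08.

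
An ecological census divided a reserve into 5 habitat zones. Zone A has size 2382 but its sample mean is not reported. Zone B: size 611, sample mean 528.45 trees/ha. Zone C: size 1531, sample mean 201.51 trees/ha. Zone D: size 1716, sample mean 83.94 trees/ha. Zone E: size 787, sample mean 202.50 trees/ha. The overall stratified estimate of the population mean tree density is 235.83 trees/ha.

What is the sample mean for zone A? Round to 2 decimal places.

303.26

N = 2382 + 611 + 1531 + 1716 + 787 = 7027.
Overall total = μ·N = 235.83·7027 = 1657177.41.
Subtract the known strata: 611·528.45 + 1531·201.51 + 1716·83.94 + 787·202.50 = 934803.3.
Remaining total for zone A: 1657177.41 − 934803.3 = 722374.11.
Divide by its size: 722374.11 / 2382 = 303.2637... → 303.26.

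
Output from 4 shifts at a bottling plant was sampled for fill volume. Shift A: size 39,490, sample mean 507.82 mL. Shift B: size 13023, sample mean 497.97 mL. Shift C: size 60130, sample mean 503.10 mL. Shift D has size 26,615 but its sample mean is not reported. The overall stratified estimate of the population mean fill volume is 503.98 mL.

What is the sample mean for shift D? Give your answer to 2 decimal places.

503.21

N = 39490 + 13023 + 60130 + 26615 = 139258.
Overall total = μ·N = 503.98·139258 = 70183246.84.
Subtract the known strata: 39490·507.82 + 13023·497.97 + 60130·503.10 = 56790278.11.
Remaining total for shift D: 70183246.84 − 56790278.11 = 13392968.73.
Divide by its size: 13392968.73 / 26615 = 503.2113... → 503.21.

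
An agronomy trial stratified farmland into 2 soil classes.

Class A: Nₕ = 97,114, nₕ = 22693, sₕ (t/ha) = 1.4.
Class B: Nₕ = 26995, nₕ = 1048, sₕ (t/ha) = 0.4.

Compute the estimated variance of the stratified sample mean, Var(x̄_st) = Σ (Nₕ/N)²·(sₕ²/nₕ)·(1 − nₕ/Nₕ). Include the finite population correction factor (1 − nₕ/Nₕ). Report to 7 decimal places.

0.0000475

N = 124109. Term for each stratum: Wₕ²sₕ²/nₕ·(1−nₕ/Nₕ).
Var(x̄_st) = 0.0000405261 + 0.0000069426 = 0.0000474687 → 0.0000475.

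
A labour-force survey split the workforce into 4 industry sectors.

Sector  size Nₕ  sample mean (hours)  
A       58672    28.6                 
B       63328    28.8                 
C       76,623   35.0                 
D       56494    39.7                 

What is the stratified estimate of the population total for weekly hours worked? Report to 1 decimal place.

8426482.4

Population total = Σ Nₕ·x̄ₕ (each stratum's size times its mean).
58672·28.6 + 63328·28.8 + 76623·35.0 + 56494·39.7 = 1678019.2 + 1823846.4 + 2681805 + 2242811.8 = 8426482.4.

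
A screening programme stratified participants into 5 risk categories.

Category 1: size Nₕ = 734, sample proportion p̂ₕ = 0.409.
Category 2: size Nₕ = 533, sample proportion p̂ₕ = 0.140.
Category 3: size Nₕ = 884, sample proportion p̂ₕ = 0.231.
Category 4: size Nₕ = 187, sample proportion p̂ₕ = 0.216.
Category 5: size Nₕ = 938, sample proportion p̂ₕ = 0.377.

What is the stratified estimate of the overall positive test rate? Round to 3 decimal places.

Wₕ = Nₕ/N with N = 3276: 0.2241, 0.1627, 0.2698, 0.0571, 0.2863.
p̂_st = 0.2241·0.409 + 0.1627·0.140 + 0.2698·0.231 + 0.0571·0.216 + 0.2863·0.377 ≈ 0.29702... → 0.297.

0.297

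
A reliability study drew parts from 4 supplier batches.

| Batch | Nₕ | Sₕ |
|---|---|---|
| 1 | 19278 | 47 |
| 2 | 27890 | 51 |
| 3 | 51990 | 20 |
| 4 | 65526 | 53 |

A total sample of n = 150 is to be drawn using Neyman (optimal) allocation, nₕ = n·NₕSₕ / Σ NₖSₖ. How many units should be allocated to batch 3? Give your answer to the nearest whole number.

Σ NₕSₕ = 19278·47 + 27890·51 + 51990·20 + 65526·53 = 6841134.
Share for 3: 1039800/6841134 = 0.15199.
n_3 = 150 × 0.15199 = 22.799... → 23.

23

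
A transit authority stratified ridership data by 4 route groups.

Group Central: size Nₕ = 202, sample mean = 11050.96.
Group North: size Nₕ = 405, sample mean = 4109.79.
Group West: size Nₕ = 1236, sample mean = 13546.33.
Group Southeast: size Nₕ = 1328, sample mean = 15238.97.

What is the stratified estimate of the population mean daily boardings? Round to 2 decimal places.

12891.00

N = 202 + 405 + 1236 + 1328 = 3171.
Overall mean = Σ (Nₕ/N)·x̄ₕ — weight by population share, not a simple average.
Σ Nₕx̄ₕ = 202·11050.96 + 405·4109.79 + 1236·13546.33 + 1328·15238.97 = 2232293.92 + 1664464.95 + 16743263.88 + 20237352.16 = 40877374.91.
Divide by N: 40877374.91 / 3171 = 12891.0044... → 12891.00.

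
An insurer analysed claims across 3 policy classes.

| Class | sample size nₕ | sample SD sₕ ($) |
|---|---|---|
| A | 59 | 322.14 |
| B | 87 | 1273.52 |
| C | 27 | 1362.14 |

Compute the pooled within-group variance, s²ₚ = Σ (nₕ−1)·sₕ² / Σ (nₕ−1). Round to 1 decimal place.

1139643.2

Degrees of freedom: 58 + 86 + 26 = 170.
Σ(nₕ−1)sₕ² = 58·103774.1796 + 86·1621853.1904 + 26·1855425.3796 = 193739336.6608.
s²ₚ = 193739336.6608 / 170 = 1139643.157... → 1139643.2.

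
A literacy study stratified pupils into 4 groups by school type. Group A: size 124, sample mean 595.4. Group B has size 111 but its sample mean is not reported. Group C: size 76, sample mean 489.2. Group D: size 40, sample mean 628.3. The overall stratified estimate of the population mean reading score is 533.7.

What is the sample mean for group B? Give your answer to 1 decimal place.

N = 124 + 111 + 76 + 40 = 351.
Overall total = μ·N = 533.7·351 = 187328.7.
Subtract the known strata: 124·595.4 + 76·489.2 + 40·628.3 = 136140.8.
Remaining total for group B: 187328.7 − 136140.8 = 51187.9.
Divide by its size: 51187.9 / 111 = 461.152... → 461.2.

461.2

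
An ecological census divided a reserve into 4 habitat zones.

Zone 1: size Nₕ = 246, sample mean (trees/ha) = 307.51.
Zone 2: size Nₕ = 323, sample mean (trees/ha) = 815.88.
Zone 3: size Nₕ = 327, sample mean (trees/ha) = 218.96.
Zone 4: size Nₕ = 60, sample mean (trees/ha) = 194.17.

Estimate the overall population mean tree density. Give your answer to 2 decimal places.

441.87

N = 956; weights Wₕ = Nₕ/N = (0.2573, 0.3379, 0.3421, 0.0628).
x̄_st = Σ Wₕ·x̄ₕ = 0.2573·307.51 + 0.3379·815.88 + 0.3421·218.96 + 0.0628·194.17 ≈ 441.8691...
→ 441.87.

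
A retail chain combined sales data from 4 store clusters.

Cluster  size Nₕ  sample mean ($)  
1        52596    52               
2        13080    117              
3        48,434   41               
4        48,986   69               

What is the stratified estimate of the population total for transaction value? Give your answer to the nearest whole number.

1: 52596·52 = 2734992
2: 13080·117 = 1530360
3: 48434·41 = 1985794
4: 48986·69 = 3380034
τ̂ = Σ Nₕx̄ₕ = 9631180.

9631180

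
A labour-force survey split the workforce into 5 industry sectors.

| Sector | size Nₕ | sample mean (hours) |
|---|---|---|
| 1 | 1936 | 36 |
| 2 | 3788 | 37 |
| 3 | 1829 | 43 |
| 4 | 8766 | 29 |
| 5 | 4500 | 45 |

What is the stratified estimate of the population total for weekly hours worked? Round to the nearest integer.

745213

Population total = Σ Nₕ·x̄ₕ (each stratum's size times its mean).
1936·36 + 3788·37 + 1829·43 + 8766·29 + 4500·45 = 69696 + 140156 + 78647 + 254214 + 202500 = 745213.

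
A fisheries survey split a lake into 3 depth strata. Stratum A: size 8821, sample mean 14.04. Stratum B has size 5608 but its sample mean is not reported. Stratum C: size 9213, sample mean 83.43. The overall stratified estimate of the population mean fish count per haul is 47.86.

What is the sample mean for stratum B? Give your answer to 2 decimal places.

N = 8821 + 5608 + 9213 = 23642.
Overall total = μ·N = 47.86·23642 = 1131506.12.
Subtract the known strata: 8821·14.04 + 9213·83.43 = 892487.43.
Remaining total for stratum B: 1131506.12 − 892487.43 = 239018.69.
Divide by its size: 239018.69 / 5608 = 42.6210... → 42.62.

42.62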